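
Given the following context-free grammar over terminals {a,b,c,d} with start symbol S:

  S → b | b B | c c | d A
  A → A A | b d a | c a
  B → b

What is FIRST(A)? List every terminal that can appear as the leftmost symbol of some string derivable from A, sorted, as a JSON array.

FIRST sets, iterate to fixpoint:
iter 1:
  A via A→b d a: +{b}
  A via A→c a: +{c}
  B via B→b: +{b}
  S via S→b: +{b}
  S via S→c c: +{c}
  S via S→d A: +{d}
  FIRST(S)={b,c,d}  FIRST(A)={b,c}  FIRST(B)={b}
iter 2: (no change)
  FIRST(S)={b,c,d}  FIRST(A)={b,c}  FIRST(B)={b}

FIRST(A) = ["b", "c"]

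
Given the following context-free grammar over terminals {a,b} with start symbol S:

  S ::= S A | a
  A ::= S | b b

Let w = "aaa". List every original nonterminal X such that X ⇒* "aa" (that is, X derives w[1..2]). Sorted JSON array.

Convert to CNF:
  S -> S A | a
  A -> S A | T0 T0 | a
  T0 -> b

Fill CYK table bottom-up — only the sub-triangle for w[1..2]:
  T[1,1] 'a' = {A,S}
  T[2,2] 'a' = {A,S}
  T[1,2] 'aa' = {A,S}

Original NTs in T[1,2] deriving "aa": ["A", "S"]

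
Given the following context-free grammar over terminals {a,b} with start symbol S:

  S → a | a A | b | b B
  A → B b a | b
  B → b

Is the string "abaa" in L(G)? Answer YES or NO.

Convert to CNF:
  S -> T0 B | T1 A | a | b
  A -> B X2 | b
  B -> b
  T0 -> b
  T1 -> a
  X2 -> T0 T1

Fill CYK table bottom-up:
  [0..0]={S,T1}  "a"  orig:{S}
  [1..1]={A,B,S,T0}  "b"  orig:{A,B,S}
  [2..2]={S,T1}  "a"  orig:{S}
  [3..3]={S,T1}  "a"  orig:{S}
  [0..1]={S}  "ab"
  [1..2]={X2}  "ba"  orig:{}
  [2..3]=∅  "aa"
  [0..2]=∅  "aba"
  [1..3]=∅  "baa"
  [0..3]=∅  "abaa"

S ∉ T[0,3] ⇒ NO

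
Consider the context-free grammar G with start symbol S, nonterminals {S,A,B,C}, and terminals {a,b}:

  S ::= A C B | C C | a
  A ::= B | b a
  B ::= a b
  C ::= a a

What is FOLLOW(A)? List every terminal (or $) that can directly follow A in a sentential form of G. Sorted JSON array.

Compute FIRST by fixpoint:
[1]
  A via A→b a: +{b}
  B via B→a b: +{a}
  C via C→a a: +{a}
  S via S→A C B: +{b}
  S via S→C C: +{a}
  S: {a,b}  A: {b}  B: {a}  C: {a}
[2]
  A via A→B: +{a}
  S: {a,b}  A: {a,b}  B: {a}  C: {a}
[3] done
  S: {a,b}  A: {a,b}  B: {a}  C: {a}

FOLLOW sets:
seed FOLLOW(S) with $
round 1:
  S→A C B: FOLLOW(A) ⊇ FIRST(C) = {a}; new: +{a}
  S→A C B: FOLLOW(C) ⊇ FIRST(B) = {a}; new: +{a}
  S→A C B: FOLLOW(B) ⊇ FOLLOW(S) ⊇ {$}; new: +{$}
  S→C C: FOLLOW(C) ⊇ FOLLOW(S) ⊇ {$}; new: +{$}
  S: {$}  A: {a}  B: {$}  C: {$,a}
round 2:
  A→B: FOLLOW(B) ⊇ FOLLOW(A) ⊇ {a}; new: +{a}
  S: {$}  A: {a}  B: {$,a}  C: {$,a}
round 3: done
  S: {$}  A: {a}  B: {$,a}  C: {$,a}

FOLLOW(A) = ["a"]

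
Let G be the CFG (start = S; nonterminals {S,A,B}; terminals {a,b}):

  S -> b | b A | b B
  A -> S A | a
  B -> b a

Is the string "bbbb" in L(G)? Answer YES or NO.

Convert to CNF:
  S -> T0 A | T0 B | b
  A -> S A | a
  B -> T0 T1
  T0 -> b
  T1 -> a

CYK fill:
  cell(0,0) b: {S,T0}  orig:{S}
  cell(1,1) b: {S,T0}  orig:{S}
  cell(2,2) b: {S,T0}  orig:{S}
  cell(3,3) b: {S,T0}  orig:{S}
  cell(0,1) bb: ∅
  cell(1,2) bb: ∅
  cell(2,3) bb: ∅
  cell(0,2) bbb: ∅
  cell(1,3) bbb: ∅
  cell(0,3) bbbb: ∅

S ∉ T[0,3] ⇒ NO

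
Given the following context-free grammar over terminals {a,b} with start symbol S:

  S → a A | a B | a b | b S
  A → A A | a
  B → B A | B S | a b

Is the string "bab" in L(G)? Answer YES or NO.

CNF form of G:
  S -> T0 A | T0 B | T0 T1 | T1 S
  A -> A A | a
  B -> B A | B S | T0 T1
  T0 -> a
  T1 -> b

Fill CYK table bottom-up:
  [0..0]={T1}  "b"  orig:{}
  [1..1]={A,T0}  "a"  orig:{A}
  [2..2]={T1}  "b"  orig:{}
  [0..1]=∅  "ba"
  [1..2]={B,S}  "ab"
  [0..2]={S}  "bab"

S ∈ T[0,2] ⇒ YES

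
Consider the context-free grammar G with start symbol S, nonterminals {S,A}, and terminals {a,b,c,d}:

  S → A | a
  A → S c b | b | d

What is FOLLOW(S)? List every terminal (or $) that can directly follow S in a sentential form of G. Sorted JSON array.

FIRST sets, iterate to fixpoint:
round 1:
  A via A→b: +{b}
  A via A→d: +{d}
  S via S→A: +{b,d}
  S via S→a: +{a}
  S: {a,b,d}  A: {b,d}
round 2:
  A via A→S c b: +{a}
  S: {a,b,d}  A: {a,b,d}
round 3: (no change)
  S: {a,b,d}  A: {a,b,d}

FOLLOW sets:
seed FOLLOW(S) with $
iter 1:
  A→S c b: FOLLOW(S) ⊇ FIRST(c) = {c}; new: +{c}
  S→A: FOLLOW(A) ⊇ FOLLOW(S) ⊇ {$,c}; new: +{$,c}
  FOLLOW(S)={$,c}  FOLLOW(A)={$,c}
iter 2: — fixpoint
  FOLLOW(S)={$,c}  FOLLOW(A)={$,c}

FOLLOW(S) = ["$", "c"]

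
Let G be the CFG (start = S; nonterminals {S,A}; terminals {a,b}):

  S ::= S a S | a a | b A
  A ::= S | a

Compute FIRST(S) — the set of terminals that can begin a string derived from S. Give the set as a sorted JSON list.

FIRST sets, iterate to fixpoint:
[1]
  A via A→a: +{a}
  S via S→a a: +{a}
  S via S→b A: +{b}
  FIRST[S]={a,b}  FIRST[A]={a}
[2]
  A via A→S: +{b}
  FIRST[S]={a,b}  FIRST[A]={a,b}
[3] done
  FIRST[S]={a,b}  FIRST[A]={a,b}

FIRST(S) = ["a", "b"]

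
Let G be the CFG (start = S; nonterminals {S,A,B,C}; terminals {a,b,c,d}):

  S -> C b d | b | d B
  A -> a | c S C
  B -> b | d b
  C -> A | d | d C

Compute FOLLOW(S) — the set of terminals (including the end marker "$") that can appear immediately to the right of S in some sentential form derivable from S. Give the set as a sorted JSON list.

FIRST sets, iterate to fixpoint:
iter 1:
  A via A→a: +{a}
  A via A→c S C: +{c}
  B via B→b: +{b}
  B via B→d b: +{d}
  C via C→A: +{a,c}
  C via C→d: +{d}
  S via S→C b d: +{a,c,d}
  S via S→b: +{b}
  S: {a,b,c,d}  A: {a,c}  B: {b,d}  C: {a,c,d}
iter 2: (no change)
  S: {a,b,c,d}  A: {a,c}  B: {b,d}  C: {a,c,d}

FOLLOW iteration:
initialize: $ ∈ FOLLOW(S)
iter 1:
  A→c S C: FOLLOW(S) ⊇ FIRST(C) = {a,c,d}; new: +{a,c,d}
  S→C b d: FOLLOW(C) ⊇ FIRST(b) = {b}; new: +{b}
  S→d B: FOLLOW(B) ⊇ FOLLOW(S) ⊇ {$,a,c,d}; new: +{$,a,c,d}
  FOLLOW[S]={$,a,c,d}  FOLLOW[A]={}  FOLLOW[B]={$,a,c,d}  FOLLOW[C]={b}
iter 2:
  C→A: FOLLOW(A) ⊇ FOLLOW(C) ⊇ {b}; new: +{b}
  FOLLOW[S]={$,a,c,d}  FOLLOW[A]={b}  FOLLOW[B]={$,a,c,d}  FOLLOW[C]={b}
iter 3: — fixpoint
  FOLLOW[S]={$,a,c,d}  FOLLOW[A]={b}  FOLLOW[B]={$,a,c,d}  FOLLOW[C]={b}

FOLLOW(S) = ["$", "a", "c", "d"]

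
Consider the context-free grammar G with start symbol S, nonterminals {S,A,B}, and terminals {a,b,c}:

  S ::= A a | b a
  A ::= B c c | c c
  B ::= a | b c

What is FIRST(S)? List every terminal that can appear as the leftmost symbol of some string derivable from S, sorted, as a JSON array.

FIRST iteration:
[1]
  A via A→c c: +{c}
  B via B→a: +{a}
  B via B→b c: +{b}
  S via S→A a: +{c}
  S via S→b a: +{b}
  FIRST(S)={b,c}  FIRST(A)={c}  FIRST(B)={a,b}
[2]
  A via A→B c c: +{a,b}
  S via S→A a: +{a}
  FIRST(S)={a,b,c}  FIRST(A)={a,b,c}  FIRST(B)={a,b}
[3] done
  FIRST(S)={a,b,c}  FIRST(A)={a,b,c}  FIRST(B)={a,b}

FIRST(S) = ["a", "b", "c"]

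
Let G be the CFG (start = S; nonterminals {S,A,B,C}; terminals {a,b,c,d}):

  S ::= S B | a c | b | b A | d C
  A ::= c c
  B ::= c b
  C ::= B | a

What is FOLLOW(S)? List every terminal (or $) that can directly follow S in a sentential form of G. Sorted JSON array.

FIRST sets, iterate to fixpoint:
iter 1:
  A via A→c c: +{c}
  B via B→c b: +{c}
  C via C→B: +{c}
  C via C→a: +{a}
  S via S→a c: +{a}
  S via S→b: +{b}
  S via S→d C: +{d}
  FIRST[S]={a,b,d}  FIRST[A]={c}  FIRST[B]={c}  FIRST[C]={a,c}
iter 2: — fixpoint
  FIRST[S]={a,b,d}  FIRST[A]={c}  FIRST[B]={c}  FIRST[C]={a,c}

Compute FOLLOW by fixpoint:
seed FOLLOW(S) with $
pass 1:
  S→S B: FOLLOW(S) ⊇ FIRST(B) = {c}; new: +{c}
  S→S B: FOLLOW(B) ⊇ FOLLOW(S) ⊇ {$,c}; new: +{$,c}
  S→b A: FOLLOW(A) ⊇ FOLLOW(S) ⊇ {$,c}; new: +{$,c}
  S→d C: FOLLOW(C) ⊇ FOLLOW(S) ⊇ {$,c}; new: +{$,c}
  FOLLOW[S]={$,c}  FOLLOW[A]={$,c}  FOLLOW[B]={$,c}  FOLLOW[C]={$,c}
pass 2: (no change)
  FOLLOW[S]={$,c}  FOLLOW[A]={$,c}  FOLLOW[B]={$,c}  FOLLOW[C]={$,c}

FOLLOW(S) = ["$", "c"]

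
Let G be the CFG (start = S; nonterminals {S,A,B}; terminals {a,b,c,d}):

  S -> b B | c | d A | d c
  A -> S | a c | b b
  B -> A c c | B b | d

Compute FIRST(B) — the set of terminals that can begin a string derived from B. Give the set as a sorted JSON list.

Compute FIRST by fixpoint:
iter 1:
  A via A→a c: +{a}
  A via A→b b: +{b}
  B via B→A c c: +{a,b}
  B via B→d: +{d}
  S via S→b B: +{b}
  S via S→c: +{c}
  S via S→d A: +{d}
  FIRST[S]={b,c,d}  FIRST[A]={a,b}  FIRST[B]={a,b,d}
iter 2:
  A via A→S: +{c,d}
  B via B→A c c: +{c}
  FIRST[S]={b,c,d}  FIRST[A]={a,b,c,d}  FIRST[B]={a,b,c,d}
iter 3: (stable)
  FIRST[S]={b,c,d}  FIRST[A]={a,b,c,d}  FIRST[B]={a,b,c,d}

FIRST(B) = ["a", "b", "c", "d"]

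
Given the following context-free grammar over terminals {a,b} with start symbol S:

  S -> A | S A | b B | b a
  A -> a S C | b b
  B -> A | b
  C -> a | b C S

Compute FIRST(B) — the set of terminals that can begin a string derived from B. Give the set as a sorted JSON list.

Compute FIRST by fixpoint:
round 1:
  A via A→a S C: +{a}
  A via A→b b: +{b}
  B via B→A: +{a,b}
  C via C→a: +{a}
  C via C→b C S: +{b}
  S via S→A: +{a,b}
  FIRST[S]={a,b}  FIRST[A]={a,b}  FIRST[B]={a,b}  FIRST[C]={a,b}
round 2: done
  FIRST[S]={a,b}  FIRST[A]={a,b}  FIRST[B]={a,b}  FIRST[C]={a,b}

FIRST(B) = ["a", "b"]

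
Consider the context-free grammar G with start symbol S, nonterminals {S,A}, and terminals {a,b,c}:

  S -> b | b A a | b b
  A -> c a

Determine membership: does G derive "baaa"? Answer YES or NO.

Convert to CNF:
  S -> T2 T2 | T2 X3 | b
  A -> T0 T1
  T0 -> c
  T1 -> a
  T2 -> b
  X3 -> A T1

CYK fill:
  [0..0]={S,T2}  "b"  orig:{S}
  [1..1]={T1}  "a"  orig:{}
  [2..2]={T1}  "a"  orig:{}
  [3..3]={T1}  "a"  orig:{}
  [0..1]=∅  "ba"
  [1..2]=∅  "aa"
  [2..3]=∅  "aa"
  [0..2]=∅  "baa"
  [1..3]=∅  "aaa"
  [0..3]=∅  "baaa"

S ∉ T[0,3] ⇒ NO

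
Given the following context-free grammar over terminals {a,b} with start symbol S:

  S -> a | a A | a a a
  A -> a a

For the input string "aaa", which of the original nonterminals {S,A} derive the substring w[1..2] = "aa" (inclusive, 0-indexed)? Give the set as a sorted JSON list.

Convert to CNF:
  S -> T0 A | T0 X1 | a
  A -> T0 T0
  T0 -> a
  X1 -> T0 T0

Fill CYK table bottom-up (cells [i..j] with 1 ≤ i ≤ j ≤ 2 only):
  T[1,1] 'a' = {S,T0}  orig:{S}
  T[2,2] 'a' = {S,T0}  orig:{S}
  T[1,2] 'aa' = {A,X1}  orig:{A}

Original NTs in T[1,2] deriving "aa": ["A"]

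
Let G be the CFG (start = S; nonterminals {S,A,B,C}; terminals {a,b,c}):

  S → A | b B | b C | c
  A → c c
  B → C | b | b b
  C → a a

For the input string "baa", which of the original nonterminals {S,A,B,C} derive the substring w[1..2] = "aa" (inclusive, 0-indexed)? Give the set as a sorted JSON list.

Convert to CNF:
  S -> T0 T0 | T2 B | T2 C | c
  A -> T0 T0
  B -> T1 T1 | T2 T2 | b
  C -> T1 T1
  T0 -> c
  T1 -> a
  T2 -> b

CYK table (by increasing span) (cells [i..j] with 1 ≤ i ≤ j ≤ 2 only):
  cell(1,1) a: {T1}  orig:{}
  cell(2,2) a: {T1}  orig:{}
  cell(1,2) aa: {B,C}

Original NTs in T[1,2] deriving "aa": ["B", "C"]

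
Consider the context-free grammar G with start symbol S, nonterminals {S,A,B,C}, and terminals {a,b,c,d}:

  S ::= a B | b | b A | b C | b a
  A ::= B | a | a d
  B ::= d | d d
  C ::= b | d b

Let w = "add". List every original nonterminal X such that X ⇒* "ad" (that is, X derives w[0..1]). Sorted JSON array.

Convert to CNF:
  S -> T0 B | T2 A | T2 C | T2 T0 | b
  A -> T0 T1 | T1 T1 | a | d
  B -> T1 T1 | d
  C -> T1 T2 | b
  T0 -> a
  T1 -> d
  T2 -> b

Fill CYK table bottom-up (cells [i..j] with 0 ≤ i ≤ j ≤ 1 only):
  cell(0,0) a: {A,T0}  orig:{A}
  cell(1,1) d: {A,B,T1}  orig:{A,B}
  cell(0,1) ad: {A,S}

Original NTs in T[0,1] deriving "ad": ["A", "S"]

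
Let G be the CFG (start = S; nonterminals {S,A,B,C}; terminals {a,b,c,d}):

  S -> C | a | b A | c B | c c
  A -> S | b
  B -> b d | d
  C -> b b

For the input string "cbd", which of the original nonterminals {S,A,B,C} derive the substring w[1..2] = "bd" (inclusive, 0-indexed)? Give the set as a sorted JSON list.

Convert to CNF:
  S -> T0 A | T0 T0 | T1 B | T1 T1 | a
  A -> T0 A | T0 T0 | T1 B | T1 T1 | a | b
  B -> T0 T2 | d
  C -> T0 T0
  T0 -> b
  T1 -> c
  T2 -> d

Fill CYK table bottom-up (cells [i..j] with 1 ≤ i ≤ j ≤ 2 only):
  cell(1,1) b: {A,T0}  orig:{A}
  cell(2,2) d: {B,T2}  orig:{B}
  cell(1,2) bd: {B}

Original NTs in T[1,2] deriving "bd": ["B"]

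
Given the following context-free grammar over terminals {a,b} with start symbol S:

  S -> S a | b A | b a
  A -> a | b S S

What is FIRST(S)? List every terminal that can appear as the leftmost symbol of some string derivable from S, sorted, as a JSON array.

Compute FIRST by fixpoint:
pass 1:
  A via A→a: +{a}
  A via A→b S S: +{b}
  S via S→b A: +{b}
  S: {b}  A: {a,b}
pass 2: — fixpoint
  S: {b}  A: {a,b}

FIRST(S) = ["b"]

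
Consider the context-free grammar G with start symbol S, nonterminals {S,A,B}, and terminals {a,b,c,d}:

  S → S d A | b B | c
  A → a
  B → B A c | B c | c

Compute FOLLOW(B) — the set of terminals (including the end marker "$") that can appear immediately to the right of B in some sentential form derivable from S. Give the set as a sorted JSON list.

FIRST sets, iterate to fixpoint:
pass 1:
  A via A→a: +{a}
  B via B→c: +{c}
  S via S→b B: +{b}
  S via S→c: +{c}
  FIRST(S)={b,c}  FIRST(A)={a}  FIRST(B)={c}
pass 2: (stable)
  FIRST(S)={b,c}  FIRST(A)={a}  FIRST(B)={c}

FOLLOW iteration:
initialize: $ ∈ FOLLOW(S)
pass 1:
  B→B A c: FOLLOW(B) ⊇ FIRST(A) = {a}; new: +{a}
  B→B A c: FOLLOW(A) ⊇ FIRST(c) = {c}; new: +{c}
  B→B c: FOLLOW(B) ⊇ FIRST(c) = {c}; new: +{c}
  S→S d A: FOLLOW(S) ⊇ FIRST(d) = {d}; new: +{d}
  S→S d A: FOLLOW(A) ⊇ FOLLOW(S) ⊇ {$,d}; new: +{$,d}
  S→b B: FOLLOW(B) ⊇ FOLLOW(S) ⊇ {$,d}; new: +{$,d}
  FOLLOW[S]={$,d}  FOLLOW[A]={$,c,d}  FOLLOW[B]={$,a,c,d}
pass 2: — fixpoint
  FOLLOW[S]={$,d}  FOLLOW[A]={$,c,d}  FOLLOW[B]={$,a,c,d}

FOLLOW(B) = ["$", "a", "c", "d"]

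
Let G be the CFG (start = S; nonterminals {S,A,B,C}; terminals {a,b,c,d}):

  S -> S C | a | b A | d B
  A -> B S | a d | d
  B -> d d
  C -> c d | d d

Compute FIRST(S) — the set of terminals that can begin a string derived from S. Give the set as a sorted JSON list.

Compute FIRST by fixpoint:
pass 1:
  A via A→a d: +{a}
  A via A→d: +{d}
  B via B→d d: +{d}
  C via C→c d: +{c}
  C via C→d d: +{d}
  S via S→a: +{a}
  S via S→b A: +{b}
  S via S→d B: +{d}
  FIRST[S]={a,b,d}  FIRST[A]={a,d}  FIRST[B]={d}  FIRST[C]={c,d}
pass 2: (no change)
  FIRST[S]={a,b,d}  FIRST[A]={a,d}  FIRST[B]={d}  FIRST[C]={c,d}

FIRST(S) = ["a", "b", "d"]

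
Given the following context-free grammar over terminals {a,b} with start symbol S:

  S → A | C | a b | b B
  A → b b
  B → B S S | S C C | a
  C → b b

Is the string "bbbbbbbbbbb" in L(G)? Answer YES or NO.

Convert to CNF:
  S -> T0 B | T0 T0 | T1 T0
  A -> T0 T0
  B -> B X2 | S X3 | a
  C -> T0 T0
  T0 -> b
  T1 -> a
  X2 -> S S
  X3 -> C C

CYK table (by increasing span):
  T[0,0] 'b' = {T0}  orig:{}
  T[1,1] 'b' = {T0}  orig:{}
  T[2,2] 'b' = {T0}  orig:{}
  T[3,3] 'b' = {T0}  orig:{}
  T[4,4] 'b' = {T0}  orig:{}
  T[5,5] 'b' = {T0}  orig:{}
  T[6,6] 'b' = {T0}  orig:{}
  T[7,7] 'b' = {T0}  orig:{}
  T[8,8] 'b' = {T0}  orig:{}
  T[9,9] 'b' = {T0}  orig:{}
  T[10,10] 'b' = {T0}  orig:{}
  T[0,1] 'bb' = {A,C,S}
  T[1,2] 'bb' = {A,C,S}
  T[2,3] 'bb' = {A,C,S}
  T[3,4] 'bb' = {A,C,S}
  T[4,5] 'bb' = {A,C,S}
  T[5,6] 'bb' = {A,C,S}
  T[6,7] 'bb' = {A,C,S}
  T[7,8] 'bb' = {A,C,S}
  T[8,9] 'bb' = {A,C,S}
  T[9,10] 'bb' = {A,C,S}
  T[0,2] 'bbb' = ∅
  T[1,3] 'bbb' = ∅
  T[2,4] 'bbb' = ∅
  T[3,5] 'bbb' = ∅
  T[4,6] 'bbb' = ∅
  T[5,7] 'bbb' = ∅
  T[6,8] 'bbb' = ∅
  T[7,9] 'bbb' = ∅
  T[8,10] 'bbb' = ∅
  T[0,3] 'bbbb' = {X2,X3}  orig:{}
  T[1,4] 'bbbb' = {X2,X3}  orig:{}
  T[2,5] 'bbbb' = {X2,X3}  orig:{}
  T[3,6] 'bbbb' = {X2,X3}  orig:{}
  T[4,7] 'bbbb' = {X2,X3}  orig:{}
  T[5,8] 'bbbb' = {X2,X3}  orig:{}
  T[6,9] 'bbbb' = {X2,X3}  orig:{}
  T[7,10] 'bbbb' = {X2,X3}  orig:{}
  T[0,4] 'bbbbb' = ∅
  T[1,5] 'bbbbb' = ∅
  T[2,6] 'bbbbb' = ∅
  T[3,7] 'bbbbb' = ∅
  T[4,8] 'bbbbb' = ∅
  T[5,9] 'bbbbb' = ∅
  T[6,10] 'bbbbb' = ∅
  T[0,5] 'bbbbbb' = {B}
  T[1,6] 'bbbbbb' = {B}
  T[2,7] 'bbbbbb' = {B}
  T[3,8] 'bbbbbb' = {B}
  T[4,9] 'bbbbbb' = {B}
  T[5,10] 'bbbbbb' = {B}
  T[0,6] 'bbbbbbb' = {S}
  T[1,7] 'bbbbbbb' = {S}
  T[2,8] 'bbbbbbb' = {S}
  T[3,9] 'bbbbbbb' = {S}
  T[4,10] 'bbbbbbb' = {S}
  T[0,7] 'bbbbbbbb' = ∅
  T[1,8] 'bbbbbbbb' = ∅
  T[2,9] 'bbbbbbbb' = ∅
  T[3,10] 'bbbbbbbb' = ∅
  T[0,8] 'bbbbbbbbb' = {X2}  orig:{}
  T[1,9] 'bbbbbbbbb' = {X2}  orig:{}
  T[2,10] 'bbbbbbbbb' = {X2}  orig:{}
  T[0,9] 'bbbbbbbbbb' = {B}
  T[1,10] 'bbbbbbbbbb' = {B}
  T[0,10] 'bbbbbbbbbbb' = {B,S}

S ∈ T[0,10] ⇒ YES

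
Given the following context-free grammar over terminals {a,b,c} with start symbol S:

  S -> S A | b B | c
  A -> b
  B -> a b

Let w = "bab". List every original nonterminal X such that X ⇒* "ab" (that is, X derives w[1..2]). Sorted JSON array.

Convert to CNF:
  S -> S A | T1 B | c
  A -> b
  B -> T0 T1
  T0 -> a
  T1 -> b

CYK table (by increasing span), restricted to cells inside w[1..2]:
  cell(1,1) a: {T0}  orig:{}
  cell(2,2) b: {A,T1}  orig:{A}
  cell(1,2) ab: {B}

Original NTs in T[1,2] deriving "ab": ["B"]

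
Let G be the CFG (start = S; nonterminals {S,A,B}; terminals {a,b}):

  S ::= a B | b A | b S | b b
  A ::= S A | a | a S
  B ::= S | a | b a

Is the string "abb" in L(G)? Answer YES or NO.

Convert to CNF:
  S -> T0 B | T1 A | T1 S | T1 T1
  A -> S A | T0 S | a
  B -> T0 B | T1 A | T1 S | T1 T0 | T1 T1 | a
  T0 -> a
  T1 -> b

CYK fill:
  T[0,0] 'a' = {A,B,T0}  orig:{A,B}
  T[1,1] 'b' = {T1}  orig:{}
  T[2,2] 'b' = {T1}  orig:{}
  T[0,1] 'ab' = ∅
  T[1,2] 'bb' = {B,S}
  T[0,2] 'abb' = {A,B,S}

S ∈ T[0,2] ⇒ YES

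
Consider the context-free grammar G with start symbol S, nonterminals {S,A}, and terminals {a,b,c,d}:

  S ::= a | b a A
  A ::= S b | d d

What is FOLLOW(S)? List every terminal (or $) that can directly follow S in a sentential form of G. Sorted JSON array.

FIRST iteration:
round 1:
  A via A→d d: +{d}
  S via S→a: +{a}
  S via S→b a A: +{b}
  S: {a,b}  A: {d}
round 2:
  A via A→S b: +{a,b}
  S: {a,b}  A: {a,b,d}
round 3: (no change)
  S: {a,b}  A: {a,b,d}

FOLLOW iteration:
initialize: $ ∈ FOLLOW(S)
pass 1:
  A→S b: FOLLOW(S) ⊇ FIRST(b) = {b}; new: +{b}
  S→b a A: FOLLOW(A) ⊇ FOLLOW(S) ⊇ {$,b}; new: +{$,b}
  FOLLOW(S)={$,b}  FOLLOW(A)={$,b}
pass 2: done
  FOLLOW(S)={$,b}  FOLLOW(A)={$,b}

FOLLOW(S) = ["$", "b"]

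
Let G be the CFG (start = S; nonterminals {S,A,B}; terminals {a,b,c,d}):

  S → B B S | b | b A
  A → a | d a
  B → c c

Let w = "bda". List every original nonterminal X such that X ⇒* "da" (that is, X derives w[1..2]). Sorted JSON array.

Convert to CNF:
  S -> B X4 | T3 A | b
  A -> T0 T1 | a
  B -> T2 T2
  T0 -> d
  T1 -> a
  T2 -> c
  T3 -> b
  X4 -> B S

CYK fill — only the sub-triangle for w[1..2]:
  [1..1]={T0}  "d"  orig:{}
  [2..2]={A,T1}  "a"  orig:{A}
  [1..2]={A}  "da"

Original NTs in T[1,2] deriving "da": ["A"]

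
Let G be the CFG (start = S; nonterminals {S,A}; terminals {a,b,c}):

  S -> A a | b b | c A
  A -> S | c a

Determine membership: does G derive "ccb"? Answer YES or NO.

Convert to CNF:
  S -> A T0 | T1 T1 | T2 A
  A -> A T0 | T1 T1 | T2 A | T2 T0
  T0 -> a
  T1 -> b
  T2 -> c

Fill CYK table bottom-up:
  cell(0,0) c: {T2}  orig:{}
  cell(1,1) c: {T2}  orig:{}
  cell(2,2) b: {T1}  orig:{}
  cell(0,1) cc: ∅
  cell(1,2) cb: ∅
  cell(0,2) ccb: ∅

S ∉ T[0,2] ⇒ NO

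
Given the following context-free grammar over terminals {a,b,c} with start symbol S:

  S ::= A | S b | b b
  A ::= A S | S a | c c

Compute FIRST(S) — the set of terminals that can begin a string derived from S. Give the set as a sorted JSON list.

Compute FIRST by fixpoint:
round 1:
  A via A→c c: +{c}
  S via S→A: +{c}
  S via S→b b: +{b}
  S: {b,c}  A: {c}
round 2:
  A via A→S a: +{b}
  S: {b,c}  A: {b,c}
round 3: done
  S: {b,c}  A: {b,c}

FIRST(S) = ["b", "c"]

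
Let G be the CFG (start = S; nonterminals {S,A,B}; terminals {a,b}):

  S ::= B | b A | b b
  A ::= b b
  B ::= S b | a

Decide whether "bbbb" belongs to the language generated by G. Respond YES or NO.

Convert to CNF:
  S -> S T0 | T0 A | T0 T0 | a
  A -> T0 T0
  B -> S T0 | a
  T0 -> b

Fill CYK table bottom-up:
  [0..0]={T0}  "b"  orig:{}
  [1..1]={T0}  "b"  orig:{}
  [2..2]={T0}  "b"  orig:{}
  [3..3]={T0}  "b"  orig:{}
  [0..1]={A,S}  "bb"
  [1..2]={A,S}  "bb"
  [2..3]={A,S}  "bb"
  [0..2]={B,S}  "bbb"
  [1..3]={B,S}  "bbb"
  [0..3]={B,S}  "bbbb"

S ∈ T[0,3] ⇒ YES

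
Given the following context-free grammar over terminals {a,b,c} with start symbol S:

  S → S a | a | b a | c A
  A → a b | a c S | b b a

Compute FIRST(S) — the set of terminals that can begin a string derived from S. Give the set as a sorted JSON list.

FIRST sets, iterate to fixpoint:
pass 1:
  A via A→a b: +{a}
  A via A→b b a: +{b}
  S via S→a: +{a}
  S via S→b a: +{b}
  S via S→c A: +{c}
  S: {a,b,c}  A: {a,b}
pass 2: — fixpoint
  S: {a,b,c}  A: {a,b}

FIRST(S) = ["a", "b", "c"]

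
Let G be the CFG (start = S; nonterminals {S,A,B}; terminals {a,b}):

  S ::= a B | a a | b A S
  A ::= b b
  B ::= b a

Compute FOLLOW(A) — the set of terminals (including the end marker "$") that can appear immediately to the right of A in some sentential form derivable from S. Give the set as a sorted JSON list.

FIRST sets, iterate to fixpoint:
round 1:
  A via A→b b: +{b}
  B via B→b a: +{b}
  S via S→a B: +{a}
  S via S→b A S: +{b}
  FIRST[S]={a,b}  FIRST[A]={b}  FIRST[B]={b}
round 2: (stable)
  FIRST[S]={a,b}  FIRST[A]={b}  FIRST[B]={b}

Compute FOLLOW by fixpoint:
initialize: $ ∈ FOLLOW(S)
pass 1:
  S→a B: FOLLOW(B) ⊇ FOLLOW(S) ⊇ {$}; new: +{$}
  S→b A S: FOLLOW(A) ⊇ FIRST(S) = {a,b}; new: +{a,b}
  S: {$}  A: {a,b}  B: {$}
pass 2: (stable)
  S: {$}  A: {a,b}  B: {$}

FOLLOW(A) = ["a", "b"]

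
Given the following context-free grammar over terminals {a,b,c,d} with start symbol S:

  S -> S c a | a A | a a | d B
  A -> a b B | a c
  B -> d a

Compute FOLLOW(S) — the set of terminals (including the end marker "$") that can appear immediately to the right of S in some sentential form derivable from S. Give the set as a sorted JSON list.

FIRST sets, iterate to fixpoint:
iter 1:
  A via A→a b B: +{a}
  B via B→d a: +{d}
  S via S→a A: +{a}
  S via S→d B: +{d}
  S: {a,d}  A: {a}  B: {d}
iter 2: (no change)
  S: {a,d}  A: {a}  B: {d}

FOLLOW sets:
seed FOLLOW(S) with $
[1]
  S→S c a: FOLLOW(S) ⊇ FIRST(c) = {c}; new: +{c}
  S→a A: FOLLOW(A) ⊇ FOLLOW(S) ⊇ {$,c}; new: +{$,c}
  S→d B: FOLLOW(B) ⊇ FOLLOW(S) ⊇ {$,c}; new: +{$,c}
  FOLLOW(S)={$,c}  FOLLOW(A)={$,c}  FOLLOW(B)={$,c}
[2] (stable)
  FOLLOW(S)={$,c}  FOLLOW(A)={$,c}  FOLLOW(B)={$,c}

FOLLOW(S) = ["$", "c"]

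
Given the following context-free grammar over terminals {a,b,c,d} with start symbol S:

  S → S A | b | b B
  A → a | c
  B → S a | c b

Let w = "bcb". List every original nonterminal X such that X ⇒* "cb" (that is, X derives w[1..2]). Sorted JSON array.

Convert to CNF:
  S -> S A | T2 B | b
  A -> a | c
  B -> S T0 | T1 T2
  T0 -> a
  T1 -> c
  T2 -> b

Fill CYK table bottom-up, restricted to cells inside w[1..2]:
  cell(1,1) c: {A,T1}  orig:{A}
  cell(2,2) b: {S,T2}  orig:{S}
  cell(1,2) cb: {B}

Original NTs in T[1,2] deriving "cb": ["B"]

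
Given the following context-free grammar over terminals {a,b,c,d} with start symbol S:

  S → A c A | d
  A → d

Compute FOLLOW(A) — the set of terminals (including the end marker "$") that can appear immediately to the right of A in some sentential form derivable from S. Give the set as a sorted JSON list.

FIRST sets, iterate to fixpoint:
iter 1:
  A via A→d: +{d}
  S via S→A c A: +{d}
  S: {d}  A: {d}
iter 2: (stable)
  S: {d}  A: {d}

FOLLOW iteration:
initialize: $ ∈ FOLLOW(S)
pass 1:
  S→A c A: FOLLOW(A) ⊇ FIRST(c) = {c}; new: +{c}
  S→A c A: FOLLOW(A) ⊇ FOLLOW(S) ⊇ {$}; new: +{$}
  S: {$}  A: {$,c}
pass 2: done
  S: {$}  A: {$,c}

FOLLOW(A) = ["$", "c"]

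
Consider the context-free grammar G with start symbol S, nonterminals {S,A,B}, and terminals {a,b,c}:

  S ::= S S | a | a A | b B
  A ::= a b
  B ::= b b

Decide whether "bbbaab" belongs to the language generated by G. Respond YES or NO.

Convert to CNF:
  S -> S S | T0 A | T1 B | a
  A -> T0 T1
  B -> T1 T1
  T0 -> a
  T1 -> b

Fill CYK table bottom-up:
  [0..0]={T1}  "b"  orig:{}
  [1..1]={T1}  "b"  orig:{}
  [2..2]={T1}  "b"  orig:{}
  [3..3]={S,T0}  "a"  orig:{S}
  [4..4]={S,T0}  "a"  orig:{S}
  [5..5]={T1}  "b"  orig:{}
  [0..1]={B}  "bb"
  [1..2]={B}  "bb"
  [2..3]=∅  "ba"
  [3..4]={S}  "aa"
  [4..5]={A}  "ab"
  [0..2]={S}  "bbb"
  [1..3]=∅  "bba"
  [2..4]=∅  "baa"
  [3..5]={S}  "aab"
  [0..3]={S}  "bbba"
  [1..4]=∅  "bbaa"
  [2..5]=∅  "baab"
  [0..4]={S}  "bbbaa"
  [1..5]=∅  "bbaab"
  [0..5]={S}  "bbbaab"

S ∈ T[0,5] ⇒ YES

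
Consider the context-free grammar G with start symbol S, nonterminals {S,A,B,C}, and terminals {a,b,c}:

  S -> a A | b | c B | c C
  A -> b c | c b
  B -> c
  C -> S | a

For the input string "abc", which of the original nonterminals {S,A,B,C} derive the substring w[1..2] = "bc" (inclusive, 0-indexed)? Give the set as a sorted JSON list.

CNF form of G:
  S -> T1 B | T1 C | T2 A | b
  A -> T0 T1 | T1 T0
  B -> c
  C -> T1 B | T1 C | T2 A | a | b
  T0 -> b
  T1 -> c
  T2 -> a

CYK fill (cells [i..j] with 1 ≤ i ≤ j ≤ 2 only):
  T[1,1] 'b' = {C,S,T0}  orig:{C,S}
  T[2,2] 'c' = {B,T1}  orig:{B}
  T[1,2] 'bc' = {A}

Original NTs in T[1,2] deriving "bc": ["A"]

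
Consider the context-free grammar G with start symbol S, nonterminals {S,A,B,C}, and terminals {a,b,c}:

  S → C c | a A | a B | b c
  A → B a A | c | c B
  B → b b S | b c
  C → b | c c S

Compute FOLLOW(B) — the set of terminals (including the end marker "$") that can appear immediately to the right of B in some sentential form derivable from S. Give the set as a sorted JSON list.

Compute FIRST by fixpoint:
round 1:
  A via A→c: +{c}
  B via B→b b S: +{b}
  C via C→b: +{b}
  C via C→c c S: +{c}
  S via S→C c: +{b,c}
  S via S→a A: +{a}
  FIRST(S)={a,b,c}  FIRST(A)={c}  FIRST(B)={b}  FIRST(C)={b,c}
round 2:
  A via A→B a A: +{b}
  FIRST(S)={a,b,c}  FIRST(A)={b,c}  FIRST(B)={b}  FIRST(C)={b,c}
round 3: done
  FIRST(S)={a,b,c}  FIRST(A)={b,c}  FIRST(B)={b}  FIRST(C)={b,c}

Compute FOLLOW by fixpoint:
initialize: $ ∈ FOLLOW(S)
pass 1:
  A→B a A: FOLLOW(B) ⊇ FIRST(a) = {a}; new: +{a}
  B→b b S: FOLLOW(S) ⊇ FOLLOW(B) ⊇ {a}; new: +{a}
  S→C c: FOLLOW(C) ⊇ FIRST(c) = {c}; new: +{c}
  S→a A: FOLLOW(A) ⊇ FOLLOW(S) ⊇ {$,a}; new: +{$,a}
  S→a B: FOLLOW(B) ⊇ FOLLOW(S) ⊇ {$,a}; new: +{$}
  FOLLOW(S)={$,a}  FOLLOW(A)={$,a}  FOLLOW(B)={$,a}  FOLLOW(C)={c}
pass 2:
  C→c c S: FOLLOW(S) ⊇ FOLLOW(C) ⊇ {c}; new: +{c}
  S→a A: FOLLOW(A) ⊇ FOLLOW(S) ⊇ {$,a,c}; new: +{c}
  S→a B: FOLLOW(B) ⊇ FOLLOW(S) ⊇ {$,a,c}; new: +{c}
  FOLLOW(S)={$,a,c}  FOLLOW(A)={$,a,c}  FOLLOW(B)={$,a,c}  FOLLOW(C)={c}
pass 3: (stable)
  FOLLOW(S)={$,a,c}  FOLLOW(A)={$,a,c}  FOLLOW(B)={$,a,c}  FOLLOW(C)={c}

FOLLOW(B) = ["$", "a", "c"]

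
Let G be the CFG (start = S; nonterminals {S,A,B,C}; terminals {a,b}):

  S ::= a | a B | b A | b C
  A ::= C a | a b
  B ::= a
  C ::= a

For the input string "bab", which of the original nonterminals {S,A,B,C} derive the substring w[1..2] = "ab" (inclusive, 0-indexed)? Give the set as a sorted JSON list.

Convert to CNF:
  S -> T0 B | T1 A | T1 C | a
  A -> C T0 | T0 T1
  B -> a
  C -> a
  T0 -> a
  T1 -> b

Fill CYK table bottom-up — only the sub-triangle for w[1..2]:
  [1..1]={B,C,S,T0}  "a"  orig:{B,C,S}
  [2..2]={T1}  "b"  orig:{}
  [1..2]={A}  "ab"

Original NTs in T[1,2] deriving "ab": ["A"]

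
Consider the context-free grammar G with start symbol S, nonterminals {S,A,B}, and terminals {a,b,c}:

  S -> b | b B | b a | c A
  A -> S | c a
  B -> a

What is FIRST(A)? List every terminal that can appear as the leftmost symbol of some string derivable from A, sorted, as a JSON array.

FIRST iteration:
[1]
  A via A→c a: +{c}
  B via B→a: +{a}
  S via S→b: +{b}
  S via S→c A: +{c}
  S: {b,c}  A: {c}  B: {a}
[2]
  A via A→S: +{b}
  S: {b,c}  A: {b,c}  B: {a}
[3] done
  S: {b,c}  A: {b,c}  B: {a}

FIRST(A) = ["b", "c"]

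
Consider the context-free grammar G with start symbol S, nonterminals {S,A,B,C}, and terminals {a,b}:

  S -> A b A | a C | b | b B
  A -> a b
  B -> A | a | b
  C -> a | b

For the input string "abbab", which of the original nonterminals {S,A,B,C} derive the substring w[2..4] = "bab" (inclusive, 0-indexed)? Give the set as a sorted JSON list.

Convert to CNF:
  S -> A X2 | T0 C | T1 B | b
  A -> T0 T1
  B -> T0 T1 | a | b
  C -> a | b
  T0 -> a
  T1 -> b
  X2 -> T1 A

CYK table (by increasing span) (cells [i..j] with 2 ≤ i ≤ j ≤ 4 only):
  T[2,2] 'b' = {B,C,S,T1}  orig:{B,C,S}
  T[3,3] 'a' = {B,C,T0}  orig:{B,C}
  T[4,4] 'b' = {B,C,S,T1}  orig:{B,C,S}
  T[2,3] 'ba' = {S}
  T[3,4] 'ab' = {A,B,S}
  T[2,4] 'bab' = {S,X2}  orig:{S}

Original NTs in T[2,4] deriving "bab": ["S"]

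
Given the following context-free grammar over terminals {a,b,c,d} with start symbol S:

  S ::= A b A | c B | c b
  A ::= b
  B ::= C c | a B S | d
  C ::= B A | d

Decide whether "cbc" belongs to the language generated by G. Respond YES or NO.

Convert to CNF:
  S -> A X4 | T0 B | T0 T2
  A -> b
  B -> C T0 | T1 X3 | d
  C -> B A | d
  T0 -> c
  T1 -> a
  T2 -> b
  X3 -> B S
  X4 -> T2 A

CYK table (by increasing span):
  [0..0]={T0}  "c"  orig:{}
  [1..1]={A,T2}  "b"  orig:{A}
  [2..2]={T0}  "c"  orig:{}
  [0..1]={S}  "cb"
  [1..2]=∅  "bc"
  [0..2]=∅  "cbc"

S ∉ T[0,2] ⇒ NO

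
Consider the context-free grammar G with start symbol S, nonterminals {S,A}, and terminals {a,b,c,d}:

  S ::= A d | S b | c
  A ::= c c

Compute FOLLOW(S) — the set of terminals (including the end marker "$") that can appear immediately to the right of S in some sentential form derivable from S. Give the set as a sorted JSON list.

FIRST sets, iterate to fixpoint:
round 1:
  A via A→c c: +{c}
  S via S→A d: +{c}
  FIRST[S]={c}  FIRST[A]={c}
round 2: — fixpoint
  FIRST[S]={c}  FIRST[A]={c}

FOLLOW sets:
initialize: $ ∈ FOLLOW(S)
[1]
  S→A d: FOLLOW(A) ⊇ FIRST(d) = {d}; new: +{d}
  S→S b: FOLLOW(S) ⊇ FIRST(b) = {b}; new: +{b}
  FOLLOW(S)={$,b}  FOLLOW(A)={d}
[2] done
  FOLLOW(S)={$,b}  FOLLOW(A)={d}

FOLLOW(S) = ["$", "b"]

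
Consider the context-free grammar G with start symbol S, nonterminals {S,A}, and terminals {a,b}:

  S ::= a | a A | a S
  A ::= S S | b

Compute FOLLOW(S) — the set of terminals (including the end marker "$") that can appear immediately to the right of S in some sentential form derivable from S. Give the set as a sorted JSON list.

FIRST sets, iterate to fixpoint:
[1]
  A via A→b: +{b}
  S via S→a: +{a}
  S: {a}  A: {b}
[2]
  A via A→S S: +{a}
  S: {a}  A: {a,b}
[3] (no change)
  S: {a}  A: {a,b}

FOLLOW sets:
seed FOLLOW(S) with $
iter 1:
  A→S S: FOLLOW(S) ⊇ FIRST(S) = {a}; new: +{a}
  S→a A: FOLLOW(A) ⊇ FOLLOW(S) ⊇ {$,a}; new: +{$,a}
  FOLLOW[S]={$,a}  FOLLOW[A]={$,a}
iter 2: (stable)
  FOLLOW[S]={$,a}  FOLLOW[A]={$,a}

FOLLOW(S) = ["$", "a"]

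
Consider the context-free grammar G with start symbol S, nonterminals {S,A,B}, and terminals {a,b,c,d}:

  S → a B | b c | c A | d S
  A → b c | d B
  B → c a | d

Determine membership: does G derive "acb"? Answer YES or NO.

Convert to CNF:
  S -> T0 T1 | T1 A | T2 S | T3 B
  A -> T0 T1 | T2 B
  B -> T1 T3 | d
  T0 -> b
  T1 -> c
  T2 -> d
  T3 -> a

Fill CYK table bottom-up:
  T[0,0] 'a' = {T3}  orig:{}
  T[1,1] 'c' = {T1}  orig:{}
  T[2,2] 'b' = {T0}  orig:{}
  T[0,1] 'ac' = ∅
  T[1,2] 'cb' = ∅
  T[0,2] 'acb' = ∅

S ∉ T[0,2] ⇒ NO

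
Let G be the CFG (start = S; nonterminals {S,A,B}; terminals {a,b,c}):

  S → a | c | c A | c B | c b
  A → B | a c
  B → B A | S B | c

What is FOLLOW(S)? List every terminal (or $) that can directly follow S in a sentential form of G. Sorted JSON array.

Compute FIRST by fixpoint:
iter 1:
  A via A→a c: +{a}
  B via B→c: +{c}
  S via S→a: +{a}
  S via S→c: +{c}
  FIRST[S]={a,c}  FIRST[A]={a}  FIRST[B]={c}
iter 2:
  A via A→B: +{c}
  B via B→S B: +{a}
  FIRST[S]={a,c}  FIRST[A]={a,c}  FIRST[B]={a,c}
iter 3: (no change)
  FIRST[S]={a,c}  FIRST[A]={a,c}  FIRST[B]={a,c}

FOLLOW sets:
seed FOLLOW(S) with $
iter 1:
  B→B A: FOLLOW(B) ⊇ FIRST(A) = {a,c}; new: +{a,c}
  B→B A: FOLLOW(A) ⊇ FOLLOW(B) ⊇ {a,c}; new: +{a,c}
  B→S B: FOLLOW(S) ⊇ FIRST(B) = {a,c}; new: +{a,c}
  S→c A: FOLLOW(A) ⊇ FOLLOW(S) ⊇ {$,a,c}; new: +{$}
  S→c B: FOLLOW(B) ⊇ FOLLOW(S) ⊇ {$,a,c}; new: +{$}
  FOLLOW(S)={$,a,c}  FOLLOW(A)={$,a,c}  FOLLOW(B)={$,a,c}
iter 2: (stable)
  FOLLOW(S)={$,a,c}  FOLLOW(A)={$,a,c}  FOLLOW(B)={$,a,c}

FOLLOW(S) = ["$", "a", "c"]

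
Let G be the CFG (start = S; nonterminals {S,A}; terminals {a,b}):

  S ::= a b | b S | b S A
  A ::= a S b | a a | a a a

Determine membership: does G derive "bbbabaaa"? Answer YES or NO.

CNF form of G:
  S -> T0 T1 | T1 S | T1 X4
  A -> T0 T0 | T0 X2 | T0 X3
  T0 -> a
  T1 -> b
  X2 -> S T1
  X3 -> T0 T0
  X4 -> S A

CYK fill:
  [0..0]={T1}  "b"  orig:{}
  [1..1]={T1}  "b"  orig:{}
  [2..2]={T1}  "b"  orig:{}
  [3..3]={T0}  "a"  orig:{}
  [4..4]={T1}  "b"  orig:{}
  [5..5]={T0}  "a"  orig:{}
  [6..6]={T0}  "a"  orig:{}
  [7..7]={T0}  "a"  orig:{}
  [0..1]=∅  "bb"
  [1..2]=∅  "bb"
  [2..3]=∅  "ba"
  [3..4]={S}  "ab"
  [4..5]=∅  "ba"
  [5..6]={A,X3}  "aa"  orig:{A}
  [6..7]={A,X3}  "aa"  orig:{A}
  [0..2]=∅  "bbb"
  [1..3]=∅  "bba"
  [2..4]={S}  "bab"
  [3..5]=∅  "aba"
  [4..6]=∅  "baa"
  [5..7]={A}  "aaa"
  [0..3]=∅  "bbba"
  [1..4]={S}  "bbab"
  [2..5]=∅  "baba"
  [3..6]={X4}  "abaa"  orig:{}
  [4..7]=∅  "baaa"
  [0..4]={S}  "bbbab"
  [1..5]=∅  "bbaba"
  [2..6]={S,X4}  "babaa"  orig:{S}
  [3..7]={X4}  "abaaa"  orig:{}
  [0..5]=∅  "bbbaba"
  [1..6]={S,X4}  "bbabaa"  orig:{S}
  [2..7]={S,X4}  "babaaa"  orig:{S}
  [0..6]={S,X4}  "bbbabaa"  orig:{S}
  [1..7]={S,X4}  "bbabaaa"  orig:{S}
  [0..7]={S,X4}  "bbbabaaa"  orig:{S}

S ∈ T[0,7] ⇒ YES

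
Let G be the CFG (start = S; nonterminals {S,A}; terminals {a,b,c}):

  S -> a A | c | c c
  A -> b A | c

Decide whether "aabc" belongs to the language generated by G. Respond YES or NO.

Convert to CNF:
  S -> T1 A | T2 T2 | c
  A -> T0 A | c
  T0 -> b
  T1 -> a
  T2 -> c

Fill CYK table bottom-up:
  T[0,0] 'a' = {T1}  orig:{}
  T[1,1] 'a' = {T1}  orig:{}
  T[2,2] 'b' = {T0}  orig:{}
  T[3,3] 'c' = {A,S,T2}  orig:{A,S}
  T[0,1] 'aa' = ∅
  T[1,2] 'ab' = ∅
  T[2,3] 'bc' = {A}
  T[0,2] 'aab' = ∅
  T[1,3] 'abc' = {S}
  T[0,3] 'aabc' = ∅

S ∉ T[0,3] ⇒ NO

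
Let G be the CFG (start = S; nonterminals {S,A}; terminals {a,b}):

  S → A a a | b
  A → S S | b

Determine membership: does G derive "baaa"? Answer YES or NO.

Convert to CNF:
  S -> A X1 | b
  A -> S S | b
  T0 -> a
  X1 -> T0 T0

Fill CYK table bottom-up:
  cell(0,0) b: {A,S}
  cell(1,1) a: {T0}  orig:{}
  cell(2,2) a: {T0}  orig:{}
  cell(3,3) a: {T0}  orig:{}
  cell(0,1) ba: ∅
  cell(1,2) aa: {X1}  orig:{}
  cell(2,3) aa: {X1}  orig:{}
  cell(0,2) baa: {S}
  cell(1,3) aaa: ∅
  cell(0,3) baaa: ∅

S ∉ T[0,3] ⇒ NO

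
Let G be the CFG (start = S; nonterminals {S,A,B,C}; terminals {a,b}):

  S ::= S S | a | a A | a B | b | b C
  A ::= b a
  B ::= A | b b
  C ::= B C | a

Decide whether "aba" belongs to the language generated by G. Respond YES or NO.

CNF form of G:
  S -> S S | T0 C | T1 A | T1 B | a | b
  A -> T0 T1
  B -> T0 T0 | T0 T1
  C -> B C | a
  T0 -> b
  T1 -> a

Fill CYK table bottom-up:
  cell(0,0) a: {C,S,T1}  orig:{C,S}
  cell(1,1) b: {S,T0}  orig:{S}
  cell(2,2) a: {C,S,T1}  orig:{C,S}
  cell(0,1) ab: {S}
  cell(1,2) ba: {A,B,S}
  cell(0,2) aba: {S}

S ∈ T[0,2] ⇒ YES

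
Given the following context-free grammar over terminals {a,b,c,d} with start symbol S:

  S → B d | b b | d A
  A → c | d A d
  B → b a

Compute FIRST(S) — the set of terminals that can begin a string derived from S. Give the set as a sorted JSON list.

FIRST iteration:
[1]
  A via A→c: +{c}
  A via A→d A d: +{d}
  B via B→b a: +{b}
  S via S→B d: +{b}
  S via S→d A: +{d}
  FIRST[S]={b,d}  FIRST[A]={c,d}  FIRST[B]={b}
[2] done
  FIRST[S]={b,d}  FIRST[A]={c,d}  FIRST[B]={b}

FIRST(S) = ["b", "d"]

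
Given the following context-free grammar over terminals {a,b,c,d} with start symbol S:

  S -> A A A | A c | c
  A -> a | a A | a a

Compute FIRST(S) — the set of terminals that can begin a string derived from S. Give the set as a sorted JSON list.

FIRST iteration:
round 1:
  A via A→a: +{a}
  S via S→A A A: +{a}
  S via S→c: +{c}
  S: {a,c}  A: {a}
round 2: (stable)
  S: {a,c}  A: {a}

FIRST(S) = ["a", "c"]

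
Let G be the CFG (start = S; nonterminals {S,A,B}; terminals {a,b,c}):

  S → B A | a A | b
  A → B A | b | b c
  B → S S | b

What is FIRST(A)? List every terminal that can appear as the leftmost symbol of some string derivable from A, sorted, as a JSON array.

FIRST sets, iterate to fixpoint:
iter 1:
  A via A→b: +{b}
  B via B→b: +{b}
  S via S→B A: +{b}
  S via S→a A: +{a}
  FIRST[S]={a,b}  FIRST[A]={b}  FIRST[B]={b}
iter 2:
  B via B→S S: +{a}
  FIRST[S]={a,b}  FIRST[A]={b}  FIRST[B]={a,b}
iter 3:
  A via A→B A: +{a}
  FIRST[S]={a,b}  FIRST[A]={a,b}  FIRST[B]={a,b}
iter 4: — fixpoint
  FIRST[S]={a,b}  FIRST[A]={a,b}  FIRST[B]={a,b}

FIRST(A) = ["a", "b"]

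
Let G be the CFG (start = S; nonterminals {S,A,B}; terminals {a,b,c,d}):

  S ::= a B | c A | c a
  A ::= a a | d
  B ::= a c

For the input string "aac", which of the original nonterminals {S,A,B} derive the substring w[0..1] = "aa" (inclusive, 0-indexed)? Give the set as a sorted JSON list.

CNF form of G:
  S -> T0 B | T1 A | T1 T0
  A -> T0 T0 | d
  B -> T0 T1
  T0 -> a
  T1 -> c

CYK table (by increasing span) — only the sub-triangle for w[0..1]:
  [0..0]={T0}  "a"  orig:{}
  [1..1]={T0}  "a"  orig:{}
  [0..1]={A}  "aa"

Original NTs in T[0,1] deriving "aa": ["A"]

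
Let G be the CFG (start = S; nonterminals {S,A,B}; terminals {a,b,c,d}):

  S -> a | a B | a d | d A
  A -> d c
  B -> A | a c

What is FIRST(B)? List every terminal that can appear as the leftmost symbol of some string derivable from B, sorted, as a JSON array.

FIRST sets, iterate to fixpoint:
pass 1:
  A via A→d c: +{d}
  B via B→A: +{d}
  B via B→a c: +{a}
  S via S→a: +{a}
  S via S→d A: +{d}
  FIRST(S)={a,d}  FIRST(A)={d}  FIRST(B)={a,d}
pass 2: (stable)
  FIRST(S)={a,d}  FIRST(A)={d}  FIRST(B)={a,d}

FIRST(B) = ["a", "d"]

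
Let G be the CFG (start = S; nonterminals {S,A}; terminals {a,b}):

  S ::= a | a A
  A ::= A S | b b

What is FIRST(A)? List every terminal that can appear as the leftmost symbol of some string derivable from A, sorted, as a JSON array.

FIRST iteration:
iter 1:
  A via A→b b: +{b}
  S via S→a: +{a}
  FIRST[S]={a}  FIRST[A]={b}
iter 2: done
  FIRST[S]={a}  FIRST[A]={b}

FIRST(A) = ["b"]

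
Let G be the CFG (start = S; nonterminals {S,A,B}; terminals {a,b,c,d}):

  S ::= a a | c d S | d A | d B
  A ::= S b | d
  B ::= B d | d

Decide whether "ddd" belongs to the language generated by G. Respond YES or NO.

Convert to CNF:
  S -> T1 A | T1 B | T2 T2 | T3 X4
  A -> S T0 | d
  B -> B T1 | d
  T0 -> b
  T1 -> d
  T2 -> a
  T3 -> c
  X4 -> T1 S

CYK table (by increasing span):
  cell(0,0) d: {A,B,T1}  orig:{A,B}
  cell(1,1) d: {A,B,T1}  orig:{A,B}
  cell(2,2) d: {A,B,T1}  orig:{A,B}
  cell(0,1) dd: {B,S}
  cell(1,2) dd: {B,S}
  cell(0,2) ddd: {B,S,X4}  orig:{B,S}

S ∈ T[0,2] ⇒ YES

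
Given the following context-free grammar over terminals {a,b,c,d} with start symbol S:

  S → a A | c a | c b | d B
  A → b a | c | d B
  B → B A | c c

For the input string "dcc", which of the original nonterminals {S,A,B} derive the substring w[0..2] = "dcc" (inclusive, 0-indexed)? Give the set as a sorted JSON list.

CNF form of G:
  S -> T1 A | T2 B | T3 T0 | T3 T1
  A -> T0 T1 | T2 B | c
  B -> B A | T3 T3
  T0 -> b
  T1 -> a
  T2 -> d
  T3 -> c

CYK table (by increasing span) (cells [i..j] with 0 ≤ i ≤ j ≤ 2 only):
  [0..0]={T2}  "d"  orig:{}
  [1..1]={A,T3}  "c"  orig:{A}
  [2..2]={A,T3}  "c"  orig:{A}
  [0..1]=∅  "dc"
  [1..2]={B}  "cc"
  [0..2]={A,S}  "dcc"

Original NTs in T[0,2] deriving "dcc": ["A", "S"]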